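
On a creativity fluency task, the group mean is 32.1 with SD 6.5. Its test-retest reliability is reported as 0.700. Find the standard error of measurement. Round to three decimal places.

3.560

SEM = SD · √(1 − ρ) = 6.5 × √0.300 = 6.5 × 0.5477 = 3.5602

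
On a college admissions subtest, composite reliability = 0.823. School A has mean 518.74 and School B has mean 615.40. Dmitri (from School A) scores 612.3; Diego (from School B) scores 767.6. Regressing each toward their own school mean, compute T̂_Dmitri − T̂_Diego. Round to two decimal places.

-144.92

T̂_Dmitri = 0.823(612.3) + 0.177(518.74) = 595.7399
T̂_Diego = 0.823(767.6) + 0.177(615.40) = 740.6606
Difference = 595.7399 − 740.6606 = -144.9207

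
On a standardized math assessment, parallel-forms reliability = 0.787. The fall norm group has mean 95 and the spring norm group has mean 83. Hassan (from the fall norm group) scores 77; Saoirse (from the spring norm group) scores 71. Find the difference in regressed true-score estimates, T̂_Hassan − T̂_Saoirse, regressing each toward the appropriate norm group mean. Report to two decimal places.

7.28

T̂_Hassan = 0.787(77) + 0.213(95) = 80.8340
T̂_Saoirse = 0.787(71) + 0.213(83) = 73.5560
Difference = 80.8340 − 73.5560 = 7.2780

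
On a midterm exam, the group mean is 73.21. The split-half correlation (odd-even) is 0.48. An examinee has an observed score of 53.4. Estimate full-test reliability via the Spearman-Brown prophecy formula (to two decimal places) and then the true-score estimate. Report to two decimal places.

60.33

Spearman-Brown: ρ = 2r/(1 + r) = 2(0.48)/(1 + 0.48) = 0.960/1.48 = 0.6486 → 0.65
Regress the observed score toward the mean by the unreliability: T̂ = 0.65·53.4 + 0.35·73.21 = 34.710 + 25.6235 = 60.334.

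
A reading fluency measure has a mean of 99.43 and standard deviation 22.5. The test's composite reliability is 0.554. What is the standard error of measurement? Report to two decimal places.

15.03

SEM = SD · √(1 − ρ) = 22.5 × √0.446 = 22.5 × 0.6678 = 15.026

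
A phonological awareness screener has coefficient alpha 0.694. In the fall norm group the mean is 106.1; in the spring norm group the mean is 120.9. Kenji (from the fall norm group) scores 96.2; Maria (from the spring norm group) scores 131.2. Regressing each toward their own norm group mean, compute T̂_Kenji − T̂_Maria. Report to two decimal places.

T̂_Kenji = 0.694(96.2) + 0.306(106.1) = 99.2294
T̂_Maria = 0.694(131.2) + 0.306(120.9) = 128.0482
Difference = 99.2294 − 128.0482 = -28.8188

-28.82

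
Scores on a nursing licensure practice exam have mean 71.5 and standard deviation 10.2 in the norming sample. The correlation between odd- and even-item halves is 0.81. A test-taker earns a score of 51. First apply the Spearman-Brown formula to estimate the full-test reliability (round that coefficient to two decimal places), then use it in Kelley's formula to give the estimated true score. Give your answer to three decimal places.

Spearman-Brown: ρ = 2r/(1 + r) = 2(0.81)/(1 + 0.81) = 1.620/1.81 = 0.8950 → 0.90
T̂ = ρX + (1 − ρ)μ
  = 0.90 × 51 + 0.10 × 71.5
  = 45.90 + 7.150
  = 53.0500
  ≈ 53.050

53.050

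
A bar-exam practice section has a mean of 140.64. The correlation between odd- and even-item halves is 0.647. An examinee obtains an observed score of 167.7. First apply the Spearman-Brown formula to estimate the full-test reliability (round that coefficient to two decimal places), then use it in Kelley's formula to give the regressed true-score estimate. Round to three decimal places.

Spearman-Brown: ρ = 2r/(1 + r) = 2(0.647)/(1 + 0.647) = 1.2940/1.647 = 0.7857 → 0.79
Regress the observed score toward the mean by the unreliability: T̂ = 0.79·167.7 + 0.21·140.64 = 132.483 + 29.5344 = 162.0174.

162.017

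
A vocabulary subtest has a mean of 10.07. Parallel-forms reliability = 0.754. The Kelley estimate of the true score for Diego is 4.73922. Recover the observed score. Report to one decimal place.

3.0

T̂ = ρX + (1 − ρ)μ  ⇒  X = (T̂ − (1 − ρ)μ) / ρ
X = (4.73922 − 0.246 × 10.07) / 0.754 = (4.73922 − 2.47722) / 0.754 = 2.26200 / 0.754 = 3.000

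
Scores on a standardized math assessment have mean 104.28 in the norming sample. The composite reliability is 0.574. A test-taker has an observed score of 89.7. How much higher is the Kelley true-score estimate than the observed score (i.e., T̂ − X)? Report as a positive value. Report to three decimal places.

6.211

Kelley's formula gives T̂ = 0.574·89.7 + 0.426·104.28 = 51.4878 + 44.42328 = 95.91108.
T̂ − X = 95.9111 − 89.7 = 6.2111 → 6.211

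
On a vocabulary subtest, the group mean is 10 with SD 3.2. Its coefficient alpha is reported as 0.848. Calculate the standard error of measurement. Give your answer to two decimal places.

1.25

SEM = SD · √(1 − ρ) = 3.2 × √0.152 = 3.2 × 0.3899 = 1.248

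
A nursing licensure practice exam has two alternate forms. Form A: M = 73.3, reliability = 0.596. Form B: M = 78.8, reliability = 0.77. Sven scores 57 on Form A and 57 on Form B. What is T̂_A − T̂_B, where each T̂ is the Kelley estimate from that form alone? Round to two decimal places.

T̂_A = 0.596(57) + 0.404(73.3) = 63.5852
T̂_B = 0.77(57) + 0.23(78.8) = 62.0140
T̂_A − T̂_B = 1.5712

1.57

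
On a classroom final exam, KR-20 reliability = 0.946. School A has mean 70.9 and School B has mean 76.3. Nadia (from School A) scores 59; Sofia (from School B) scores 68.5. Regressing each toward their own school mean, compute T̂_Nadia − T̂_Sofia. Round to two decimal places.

-9.28

T̂_Nadia = 0.946(59) + 0.054(70.9) = 59.6426
T̂_Sofia = 0.946(68.5) + 0.054(76.3) = 68.9212
Difference = 59.6426 − 68.9212 = -9.2786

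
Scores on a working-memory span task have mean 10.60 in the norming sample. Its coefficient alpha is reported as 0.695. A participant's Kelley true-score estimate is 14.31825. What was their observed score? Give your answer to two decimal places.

15.95

T̂ = ρX + (1 − ρ)μ  ⇒  X = (T̂ − (1 − ρ)μ) / ρ
X = (14.31825 − 0.305 × 10.60) / 0.695 = (14.31825 − 3.23300) / 0.695 = 11.08525 / 0.695 = 15.9500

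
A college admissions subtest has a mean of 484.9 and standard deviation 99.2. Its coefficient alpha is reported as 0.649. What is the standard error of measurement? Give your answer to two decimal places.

SEM = SD · √(1 − ρ) = 99.2 × √0.351 = 99.2 × 0.5925 = 58.771

58.77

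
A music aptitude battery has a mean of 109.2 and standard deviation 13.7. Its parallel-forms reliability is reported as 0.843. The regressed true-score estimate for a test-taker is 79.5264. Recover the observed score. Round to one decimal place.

74.0

T̂ = ρX + (1 − ρ)μ  ⇒  X = (T̂ − (1 − ρ)μ) / ρ
X = (79.5264 − 0.157 × 109.2) / 0.843 = (79.5264 − 17.1444) / 0.843 = 62.3820 / 0.843 = 74.000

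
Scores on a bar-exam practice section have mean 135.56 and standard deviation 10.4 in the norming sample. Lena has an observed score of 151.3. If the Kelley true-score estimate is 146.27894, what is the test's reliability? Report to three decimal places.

0.681

T̂ = ρX + (1 − ρ)μ  ⇒  T̂ − μ = ρ(X − μ)
ρ = (T̂ − μ)/(X − μ) = (146.27894 − 135.56) / (151.3 − 135.56) = 10.71894 / 15.74 = 0.68100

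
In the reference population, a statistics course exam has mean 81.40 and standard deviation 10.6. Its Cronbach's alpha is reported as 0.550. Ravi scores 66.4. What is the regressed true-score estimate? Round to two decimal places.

Kelley's formula gives T̂ = 0.550·66.4 + 0.450·81.40 = 36.5200 + 36.63000 = 73.150.

73.15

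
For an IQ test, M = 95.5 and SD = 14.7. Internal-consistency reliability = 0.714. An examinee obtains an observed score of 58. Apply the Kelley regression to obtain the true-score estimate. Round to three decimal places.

68.725

T̂ = 0.714(58) + 0.286(95.5) = 41.412 + 27.3130 = 68.7250 → 68.725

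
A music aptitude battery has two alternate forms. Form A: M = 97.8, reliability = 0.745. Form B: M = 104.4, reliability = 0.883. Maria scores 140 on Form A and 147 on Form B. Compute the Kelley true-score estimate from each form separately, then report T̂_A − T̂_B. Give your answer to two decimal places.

-12.78

T̂_A = 0.745(140) + 0.255(97.8) = 129.2390
T̂_B = 0.883(147) + 0.117(104.4) = 142.0158
T̂_A − T̂_B = -12.7768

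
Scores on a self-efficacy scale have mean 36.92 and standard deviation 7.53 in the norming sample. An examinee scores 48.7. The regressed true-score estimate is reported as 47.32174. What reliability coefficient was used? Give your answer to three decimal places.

T̂ = ρX + (1 − ρ)μ  ⇒  T̂ − μ = ρ(X − μ)
ρ = (T̂ − μ)/(X − μ) = (47.32174 − 36.92) / (48.7 − 36.92) = 10.40174 / 11.78 = 0.88300

0.883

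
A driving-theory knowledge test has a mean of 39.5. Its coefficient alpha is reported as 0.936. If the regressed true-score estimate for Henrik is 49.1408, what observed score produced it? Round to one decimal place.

49.8

T̂ = ρX + (1 − ρ)μ  ⇒  X = (T̂ − (1 − ρ)μ) / ρ
X = (49.1408 − 0.064 × 39.5) / 0.936 = (49.1408 − 2.5280) / 0.936 = 46.6128 / 0.936 = 49.800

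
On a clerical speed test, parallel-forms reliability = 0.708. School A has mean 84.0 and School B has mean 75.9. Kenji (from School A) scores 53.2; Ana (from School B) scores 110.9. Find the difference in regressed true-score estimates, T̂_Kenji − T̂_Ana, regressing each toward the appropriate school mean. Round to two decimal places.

-38.49

T̂_Kenji = 0.708(53.2) + 0.292(84.0) = 62.1936
T̂_Ana = 0.708(110.9) + 0.292(75.9) = 100.6800
Difference = 62.1936 − 100.6800 = -38.4864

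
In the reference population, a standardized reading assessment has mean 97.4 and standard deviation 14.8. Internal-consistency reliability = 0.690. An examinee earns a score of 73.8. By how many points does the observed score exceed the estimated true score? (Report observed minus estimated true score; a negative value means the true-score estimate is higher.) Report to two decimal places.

-7.32

Weight the observed score by reliability and the mean by (1 − reliability): T̂ = 0.690·73.8 + 0.310·97.4 = 50.9220 + 30.1940 = 81.1160.
X − T̂ = 73.8 − 81.116 = -7.316 → -7.32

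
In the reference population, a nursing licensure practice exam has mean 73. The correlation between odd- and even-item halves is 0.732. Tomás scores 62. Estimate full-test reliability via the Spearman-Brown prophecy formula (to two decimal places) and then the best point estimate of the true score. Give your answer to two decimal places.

Spearman-Brown: ρ = 2r/(1 + r) = 2(0.732)/(1 + 0.732) = 1.4640/1.732 = 0.8453 → 0.85
T̂ = ρX + (1 − ρ)μ
  = 0.85 × 62 + 0.15 × 73
  = 52.70 + 10.95
  = 63.650
  ≈ 63.65

63.65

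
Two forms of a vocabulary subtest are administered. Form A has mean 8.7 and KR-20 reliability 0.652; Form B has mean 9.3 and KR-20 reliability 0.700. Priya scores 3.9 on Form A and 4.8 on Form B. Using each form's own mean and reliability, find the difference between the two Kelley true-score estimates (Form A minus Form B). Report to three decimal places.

-0.580

T̂_A = 0.652(3.9) + 0.348(8.7) = 5.57040
T̂_B = 0.700(4.8) + 0.300(9.3) = 6.15000
T̂_A − T̂_B = -0.57960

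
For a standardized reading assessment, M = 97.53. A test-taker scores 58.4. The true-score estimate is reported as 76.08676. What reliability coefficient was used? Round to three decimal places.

T̂ = ρX + (1 − ρ)μ  ⇒  T̂ − μ = ρ(X − μ)
ρ = (T̂ − μ)/(X − μ) = (76.08676 − 97.53) / (58.4 − 97.53) = -21.44324 / -39.13 = 0.54800

0.548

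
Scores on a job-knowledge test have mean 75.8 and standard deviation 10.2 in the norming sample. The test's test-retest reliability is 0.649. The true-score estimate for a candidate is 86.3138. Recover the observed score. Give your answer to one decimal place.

92.0

T̂ = ρX + (1 − ρ)μ  ⇒  X = (T̂ − (1 − ρ)μ) / ρ
X = (86.3138 − 0.351 × 75.8) / 0.649 = (86.3138 − 26.6058) / 0.649 = 59.7080 / 0.649 = 92.000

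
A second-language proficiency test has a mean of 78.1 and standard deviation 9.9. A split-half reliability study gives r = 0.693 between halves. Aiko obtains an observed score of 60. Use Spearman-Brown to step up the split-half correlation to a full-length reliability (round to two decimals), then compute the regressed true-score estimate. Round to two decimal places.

63.26

Spearman-Brown: ρ = 2r/(1 + r) = 2(0.693)/(1 + 0.693) = 1.3860/1.693 = 0.8187 → 0.82
T̂ = 0.82(60) + 0.18(78.1) = 49.20 + 14.058 = 63.258 → 63.26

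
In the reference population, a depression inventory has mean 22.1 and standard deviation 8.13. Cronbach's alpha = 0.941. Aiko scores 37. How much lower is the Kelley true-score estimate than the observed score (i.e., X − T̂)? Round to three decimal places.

0.879

T̂ = ρX + (1 − ρ)μ
  = 0.941 × 37 + 0.059 × 22.1
  = 34.817 + 1.3039
  = 36.12090
  ≈ 36.1209
X − T̂ = 37 − 36.1209 = 0.8791 → 0.879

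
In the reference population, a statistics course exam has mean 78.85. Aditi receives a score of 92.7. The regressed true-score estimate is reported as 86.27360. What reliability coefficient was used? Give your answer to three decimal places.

T̂ = ρX + (1 − ρ)μ  ⇒  T̂ − μ = ρ(X − μ)
ρ = (T̂ − μ)/(X − μ) = (86.27360 − 78.85) / (92.7 − 78.85) = 7.42360 / 13.85 = 0.53600

0.536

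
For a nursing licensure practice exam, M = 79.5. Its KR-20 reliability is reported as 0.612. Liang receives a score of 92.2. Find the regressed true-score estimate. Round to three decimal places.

87.272

T̂ = 0.612(92.2) + 0.388(79.5) = 56.4264 + 30.8460 = 87.2724 → 87.272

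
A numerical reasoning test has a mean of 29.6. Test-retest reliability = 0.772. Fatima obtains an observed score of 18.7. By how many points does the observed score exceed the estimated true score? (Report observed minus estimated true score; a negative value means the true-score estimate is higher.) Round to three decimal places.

T̂ = ρX + (1 − ρ)μ
  = 0.772 × 18.7 + 0.228 × 29.6
  = 14.4364 + 6.7488
  = 21.18520
  ≈ 21.1852
X − T̂ = 18.7 − 21.1852 = -2.4852 → -2.485

-2.485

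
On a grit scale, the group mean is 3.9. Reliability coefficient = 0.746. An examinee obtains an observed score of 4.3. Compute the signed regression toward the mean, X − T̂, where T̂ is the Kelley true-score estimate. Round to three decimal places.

0.102

T̂ = ρX + (1 − ρ)μ
  = 0.746 × 4.3 + 0.254 × 3.9
  = 3.2078 + 0.9906
  = 4.19840
  ≈ 4.1984
X − T̂ = 4.3 − 4.1984 = 0.1016 → 0.102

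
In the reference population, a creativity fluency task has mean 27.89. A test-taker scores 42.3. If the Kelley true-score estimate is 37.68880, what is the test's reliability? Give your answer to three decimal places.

0.680

T̂ = ρX + (1 − ρ)μ  ⇒  T̂ − μ = ρ(X − μ)
ρ = (T̂ − μ)/(X − μ) = (37.68880 − 27.89) / (42.3 − 27.89) = 9.79880 / 14.41 = 0.68000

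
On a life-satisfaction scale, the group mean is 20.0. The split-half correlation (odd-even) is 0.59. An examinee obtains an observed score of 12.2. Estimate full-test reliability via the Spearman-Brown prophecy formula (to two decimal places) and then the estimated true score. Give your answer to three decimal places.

Spearman-Brown: ρ = 2r/(1 + r) = 2(0.59)/(1 + 0.59) = 1.180/1.59 = 0.7421 → 0.74
T̂ = 0.74(12.2) + 0.26(20.0) = 9.028 + 5.200 = 14.2280 → 14.228

14.228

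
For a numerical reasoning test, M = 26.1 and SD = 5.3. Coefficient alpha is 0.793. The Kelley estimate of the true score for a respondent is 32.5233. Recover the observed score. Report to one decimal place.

T̂ = ρX + (1 − ρ)μ  ⇒  X = (T̂ − (1 − ρ)μ) / ρ
X = (32.5233 − 0.207 × 26.1) / 0.793 = (32.5233 − 5.4027) / 0.793 = 27.1206 / 0.793 = 34.200

34.2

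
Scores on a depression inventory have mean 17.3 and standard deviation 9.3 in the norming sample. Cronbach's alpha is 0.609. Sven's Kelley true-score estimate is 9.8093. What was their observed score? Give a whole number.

T̂ = ρX + (1 − ρ)μ  ⇒  X = (T̂ − (1 − ρ)μ) / ρ
X = (9.8093 − 0.391 × 17.3) / 0.609 = (9.8093 − 6.7643) / 0.609 = 3.0450 / 0.609 = 5.00

5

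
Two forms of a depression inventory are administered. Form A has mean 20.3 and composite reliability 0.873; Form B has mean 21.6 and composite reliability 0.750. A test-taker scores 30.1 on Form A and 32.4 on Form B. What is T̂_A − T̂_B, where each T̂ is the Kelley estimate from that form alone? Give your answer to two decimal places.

T̂_A = 0.873(30.1) + 0.127(20.3) = 28.8554
T̂_B = 0.750(32.4) + 0.250(21.6) = 29.7000
T̂_A − T̂_B = -0.8446

-0.84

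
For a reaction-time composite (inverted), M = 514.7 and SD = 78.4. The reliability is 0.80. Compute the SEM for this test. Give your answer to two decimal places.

35.06

SEM = SD · √(1 − ρ) = 78.4 × √0.20 = 78.4 × 0.4472 = 35.062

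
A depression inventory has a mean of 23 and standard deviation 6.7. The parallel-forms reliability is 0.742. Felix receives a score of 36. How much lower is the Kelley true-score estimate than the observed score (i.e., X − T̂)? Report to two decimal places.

3.35

Kelley's formula gives T̂ = 0.742·36 + 0.258·23 = 26.712 + 5.934 = 32.6460.
X − T̂ = 36 − 32.646 = 3.354 → 3.35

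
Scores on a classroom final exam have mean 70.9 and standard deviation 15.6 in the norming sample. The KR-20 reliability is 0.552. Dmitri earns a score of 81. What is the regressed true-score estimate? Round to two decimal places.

T̂ = 0.552(81) + 0.448(70.9) = 44.712 + 31.7632 = 76.475 → 76.48

76.48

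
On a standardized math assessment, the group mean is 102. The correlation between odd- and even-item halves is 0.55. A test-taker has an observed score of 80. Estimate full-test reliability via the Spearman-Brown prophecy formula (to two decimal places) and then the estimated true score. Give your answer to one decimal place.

Spearman-Brown: ρ = 2r/(1 + r) = 2(0.55)/(1 + 0.55) = 1.100/1.55 = 0.7097 → 0.71
T̂ = 0.71(80) + 0.29(102) = 56.80 + 29.58 = 86.38 → 86.4

86.4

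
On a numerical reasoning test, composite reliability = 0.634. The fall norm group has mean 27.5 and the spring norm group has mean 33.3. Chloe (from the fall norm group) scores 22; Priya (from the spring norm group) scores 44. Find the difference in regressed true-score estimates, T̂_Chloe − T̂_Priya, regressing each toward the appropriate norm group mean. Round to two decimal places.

-16.07

T̂_Chloe = 0.634(22) + 0.366(27.5) = 24.0130
T̂_Priya = 0.634(44) + 0.366(33.3) = 40.0838
Difference = 24.0130 − 40.0838 = -16.0708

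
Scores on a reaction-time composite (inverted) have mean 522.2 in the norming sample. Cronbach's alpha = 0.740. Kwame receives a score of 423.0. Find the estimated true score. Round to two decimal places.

448.79

Regress the observed score toward the mean by the unreliability: T̂ = 0.740·423.0 + 0.260·522.2 = 313.0200 + 135.7720 = 448.792.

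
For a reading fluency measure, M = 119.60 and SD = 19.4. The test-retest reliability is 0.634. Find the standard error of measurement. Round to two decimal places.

11.74

SEM = SD · √(1 − ρ) = 19.4 × √0.366 = 19.4 × 0.6050 = 11.737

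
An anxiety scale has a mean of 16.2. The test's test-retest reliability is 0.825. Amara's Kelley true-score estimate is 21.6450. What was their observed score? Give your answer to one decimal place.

22.8

T̂ = ρX + (1 − ρ)μ  ⇒  X = (T̂ − (1 − ρ)μ) / ρ
X = (21.6450 − 0.175 × 16.2) / 0.825 = (21.6450 − 2.8350) / 0.825 = 18.8100 / 0.825 = 22.800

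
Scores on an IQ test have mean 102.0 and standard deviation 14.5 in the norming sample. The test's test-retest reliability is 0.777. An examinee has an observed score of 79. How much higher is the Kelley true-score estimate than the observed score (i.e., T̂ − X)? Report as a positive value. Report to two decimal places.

T̂ = ρX + (1 − ρ)μ
  = 0.777 × 79 + 0.223 × 102.0
  = 61.383 + 22.7460
  = 84.1290
  ≈ 84.129
T̂ − X = 84.129 − 79 = 5.129 → 5.13

5.13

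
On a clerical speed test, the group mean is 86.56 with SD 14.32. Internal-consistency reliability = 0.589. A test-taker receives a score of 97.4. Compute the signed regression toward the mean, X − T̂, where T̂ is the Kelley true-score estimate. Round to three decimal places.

T̂ = 0.589(97.4) + 0.411(86.56) = 57.3686 + 35.57616 = 92.94476 → 92.9448
X − T̂ = 97.4 − 92.9448 = 4.4552 → 4.455

4.455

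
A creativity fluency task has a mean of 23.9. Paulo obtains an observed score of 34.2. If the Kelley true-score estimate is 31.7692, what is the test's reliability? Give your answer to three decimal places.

T̂ = ρX + (1 − ρ)μ  ⇒  T̂ − μ = ρ(X − μ)
ρ = (T̂ − μ)/(X − μ) = (31.7692 − 23.9) / (34.2 − 23.9) = 7.8692 / 10.3 = 0.76400

0.764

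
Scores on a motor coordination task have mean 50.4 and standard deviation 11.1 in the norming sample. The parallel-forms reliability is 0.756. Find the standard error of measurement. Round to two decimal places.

5.48

SEM = SD · √(1 − ρ) = 11.1 × √0.244 = 11.1 × 0.4940 = 5.483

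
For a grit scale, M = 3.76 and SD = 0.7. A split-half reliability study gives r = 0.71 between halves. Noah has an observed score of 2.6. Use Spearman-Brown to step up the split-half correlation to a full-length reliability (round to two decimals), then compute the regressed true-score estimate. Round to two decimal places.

2.80

Spearman-Brown: ρ = 2r/(1 + r) = 2(0.71)/(1 + 0.71) = 1.420/1.71 = 0.8304 → 0.83
T̂ = ρX + (1 − ρ)μ
  = 0.83 × 2.6 + 0.17 × 3.76
  = 2.158 + 0.6392
  = 2.797
  ≈ 2.80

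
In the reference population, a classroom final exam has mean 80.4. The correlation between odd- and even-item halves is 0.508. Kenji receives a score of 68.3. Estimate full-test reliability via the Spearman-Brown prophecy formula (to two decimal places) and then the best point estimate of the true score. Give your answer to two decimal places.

72.29

Spearman-Brown: ρ = 2r/(1 + r) = 2(0.508)/(1 + 0.508) = 1.0160/1.508 = 0.6737 → 0.67
T̂ = 0.67(68.3) + 0.33(80.4) = 45.761 + 26.532 = 72.293 → 72.29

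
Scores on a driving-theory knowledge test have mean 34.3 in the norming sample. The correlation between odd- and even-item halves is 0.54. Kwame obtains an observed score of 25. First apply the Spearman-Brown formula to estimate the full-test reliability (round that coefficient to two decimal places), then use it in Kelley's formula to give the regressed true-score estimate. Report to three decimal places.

Spearman-Brown: ρ = 2r/(1 + r) = 2(0.54)/(1 + 0.54) = 1.080/1.54 = 0.7013 → 0.70
T̂ = 0.70(25) + 0.30(34.3) = 17.50 + 10.290 = 27.7900 → 27.790

27.790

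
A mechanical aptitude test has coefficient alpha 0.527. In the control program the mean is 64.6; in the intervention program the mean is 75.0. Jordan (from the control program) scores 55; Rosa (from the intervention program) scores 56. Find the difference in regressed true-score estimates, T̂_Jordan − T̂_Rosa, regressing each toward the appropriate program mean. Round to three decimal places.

-5.446

T̂_Jordan = 0.527(55) + 0.473(64.6) = 59.54080
T̂_Rosa = 0.527(56) + 0.473(75.0) = 64.98700
Difference = 59.54080 − 64.98700 = -5.44620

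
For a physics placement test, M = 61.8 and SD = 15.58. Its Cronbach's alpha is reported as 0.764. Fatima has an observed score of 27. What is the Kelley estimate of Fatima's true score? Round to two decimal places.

35.21

T̂ = 0.764(27) + 0.236(61.8) = 20.628 + 14.5848 = 35.213 → 35.21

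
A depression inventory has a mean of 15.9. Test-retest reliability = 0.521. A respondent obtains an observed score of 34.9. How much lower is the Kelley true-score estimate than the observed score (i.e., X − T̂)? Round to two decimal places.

9.10

T̂ = 0.521(34.9) + 0.479(15.9) = 18.1829 + 7.6161 = 25.7990 → 25.799
X − T̂ = 34.9 − 25.799 = 9.101 → 9.10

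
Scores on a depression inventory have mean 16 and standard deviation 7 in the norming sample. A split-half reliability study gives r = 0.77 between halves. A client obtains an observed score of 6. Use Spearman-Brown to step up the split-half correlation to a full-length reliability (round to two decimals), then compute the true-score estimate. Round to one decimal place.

Spearman-Brown: ρ = 2r/(1 + r) = 2(0.77)/(1 + 0.77) = 1.540/1.77 = 0.8701 → 0.87
T̂ = ρX + (1 − ρ)μ
  = 0.87 × 6 + 0.13 × 16
  = 5.22 + 2.08
  = 7.30
  ≈ 7.3

7.3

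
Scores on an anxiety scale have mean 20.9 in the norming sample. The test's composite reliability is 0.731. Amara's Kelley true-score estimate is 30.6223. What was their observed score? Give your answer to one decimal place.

34.2

T̂ = ρX + (1 − ρ)μ  ⇒  X = (T̂ − (1 − ρ)μ) / ρ
X = (30.6223 − 0.269 × 20.9) / 0.731 = (30.6223 − 5.6221) / 0.731 = 25.0002 / 0.731 = 34.200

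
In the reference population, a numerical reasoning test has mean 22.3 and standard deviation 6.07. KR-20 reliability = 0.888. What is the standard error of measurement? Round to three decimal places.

2.031

SEM = SD · √(1 − ρ) = 6.07 × √0.112 = 6.07 × 0.3347 = 2.0314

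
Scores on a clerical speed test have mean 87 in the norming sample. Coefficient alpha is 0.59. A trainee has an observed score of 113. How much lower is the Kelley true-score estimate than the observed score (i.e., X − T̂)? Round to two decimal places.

T̂ = ρX + (1 − ρ)μ
  = 0.59 × 113 + 0.41 × 87
  = 66.67 + 35.67
  = 102.3400
  ≈ 102.340
X − T̂ = 113 − 102.340 = 10.660 → 10.66

10.66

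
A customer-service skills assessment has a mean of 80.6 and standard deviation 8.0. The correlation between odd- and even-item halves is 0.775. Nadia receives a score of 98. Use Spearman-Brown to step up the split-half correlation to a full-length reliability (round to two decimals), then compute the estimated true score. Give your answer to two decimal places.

95.74

Spearman-Brown: ρ = 2r/(1 + r) = 2(0.775)/(1 + 0.775) = 1.5500/1.775 = 0.8732 → 0.87
T̂ = 0.87(98) + 0.13(80.6) = 85.26 + 10.478 = 95.738 → 95.74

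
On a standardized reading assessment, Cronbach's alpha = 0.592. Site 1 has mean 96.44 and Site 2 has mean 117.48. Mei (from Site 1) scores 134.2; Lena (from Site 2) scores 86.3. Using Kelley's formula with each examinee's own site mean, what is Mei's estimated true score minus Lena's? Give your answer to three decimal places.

T̂_Mei = 0.592(134.2) + 0.408(96.44) = 118.79392
T̂_Lena = 0.592(86.3) + 0.408(117.48) = 99.02144
Difference = 118.79392 − 99.02144 = 19.77248

19.772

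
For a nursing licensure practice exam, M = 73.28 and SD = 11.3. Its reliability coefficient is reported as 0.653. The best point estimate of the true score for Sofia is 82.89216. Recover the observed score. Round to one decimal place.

T̂ = ρX + (1 − ρ)μ  ⇒  X = (T̂ − (1 − ρ)μ) / ρ
X = (82.89216 − 0.347 × 73.28) / 0.653 = (82.89216 − 25.42816) / 0.653 = 57.46400 / 0.653 = 88.000

88.0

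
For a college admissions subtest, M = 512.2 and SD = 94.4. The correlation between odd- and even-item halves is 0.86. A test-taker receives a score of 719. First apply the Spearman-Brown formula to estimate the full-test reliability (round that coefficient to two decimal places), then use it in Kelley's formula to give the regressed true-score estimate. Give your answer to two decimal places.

702.46

Spearman-Brown: ρ = 2r/(1 + r) = 2(0.86)/(1 + 0.86) = 1.720/1.86 = 0.9247 → 0.92
Kelley's formula gives T̂ = 0.92·719 + 0.08·512.2 = 661.48 + 40.976 = 702.456.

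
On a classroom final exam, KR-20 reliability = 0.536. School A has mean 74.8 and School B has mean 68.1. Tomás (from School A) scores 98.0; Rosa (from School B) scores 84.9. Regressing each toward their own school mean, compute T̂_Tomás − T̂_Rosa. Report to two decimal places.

T̂_Tomás = 0.536(98.0) + 0.464(74.8) = 87.2352
T̂_Rosa = 0.536(84.9) + 0.464(68.1) = 77.1048
Difference = 87.2352 − 77.1048 = 10.1304

10.13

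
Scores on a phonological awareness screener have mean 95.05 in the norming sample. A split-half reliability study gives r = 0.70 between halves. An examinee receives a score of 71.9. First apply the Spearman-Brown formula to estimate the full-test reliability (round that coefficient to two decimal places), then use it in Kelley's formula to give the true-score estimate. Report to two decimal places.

76.07

Spearman-Brown: ρ = 2r/(1 + r) = 2(0.70)/(1 + 0.70) = 1.400/1.70 = 0.8235 → 0.82
T̂ = ρX + (1 − ρ)μ
  = 0.82 × 71.9 + 0.18 × 95.05
  = 58.958 + 17.1090
  = 76.067
  ≈ 76.07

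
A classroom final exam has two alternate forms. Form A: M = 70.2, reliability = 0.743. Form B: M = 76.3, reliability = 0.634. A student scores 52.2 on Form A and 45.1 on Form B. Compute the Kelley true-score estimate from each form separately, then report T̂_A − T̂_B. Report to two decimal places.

T̂_A = 0.743(52.2) + 0.257(70.2) = 56.8260
T̂_B = 0.634(45.1) + 0.366(76.3) = 56.5192
T̂_A − T̂_B = 0.3068

0.31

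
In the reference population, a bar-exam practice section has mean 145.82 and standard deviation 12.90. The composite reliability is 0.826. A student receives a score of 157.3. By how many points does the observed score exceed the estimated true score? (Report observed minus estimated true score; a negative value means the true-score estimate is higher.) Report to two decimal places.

2.00

T̂ = ρX + (1 − ρ)μ
  = 0.826 × 157.3 + 0.174 × 145.82
  = 129.9298 + 25.37268
  = 155.3025
  ≈ 155.302
X − T̂ = 157.3 − 155.302 = 1.998 → 2.00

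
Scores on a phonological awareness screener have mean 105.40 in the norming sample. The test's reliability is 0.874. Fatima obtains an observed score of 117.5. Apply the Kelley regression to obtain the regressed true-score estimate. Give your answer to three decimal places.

115.975

T̂ = 0.874(117.5) + 0.126(105.40) = 102.6950 + 13.28040 = 115.9754 → 115.975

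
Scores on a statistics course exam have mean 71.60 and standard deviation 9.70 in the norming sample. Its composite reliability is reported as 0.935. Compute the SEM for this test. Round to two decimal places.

SEM = SD · √(1 − ρ) = 9.70 × √0.065 = 9.70 × 0.2550 = 2.473

2.47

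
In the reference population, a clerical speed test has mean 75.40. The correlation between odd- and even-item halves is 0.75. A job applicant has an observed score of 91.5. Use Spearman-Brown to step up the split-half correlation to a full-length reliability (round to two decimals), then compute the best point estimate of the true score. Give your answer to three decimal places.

89.246

Spearman-Brown: ρ = 2r/(1 + r) = 2(0.75)/(1 + 0.75) = 1.500/1.75 = 0.8571 → 0.86
T̂ = ρX + (1 − ρ)μ
  = 0.86 × 91.5 + 0.14 × 75.40
  = 78.690 + 10.5560
  = 89.2460
  ≈ 89.246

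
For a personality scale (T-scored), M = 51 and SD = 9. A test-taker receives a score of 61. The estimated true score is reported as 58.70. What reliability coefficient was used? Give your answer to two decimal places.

T̂ = ρX + (1 − ρ)μ  ⇒  T̂ − μ = ρ(X − μ)
ρ = (T̂ − μ)/(X − μ) = (58.70 − 51) / (61 − 51) = 7.70 / 10.0 = 0.7700

0.77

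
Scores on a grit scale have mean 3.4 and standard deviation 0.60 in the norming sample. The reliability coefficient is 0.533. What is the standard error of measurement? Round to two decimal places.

SEM = SD · √(1 − ρ) = 0.60 × √0.467 = 0.60 × 0.6834 = 0.410

0.41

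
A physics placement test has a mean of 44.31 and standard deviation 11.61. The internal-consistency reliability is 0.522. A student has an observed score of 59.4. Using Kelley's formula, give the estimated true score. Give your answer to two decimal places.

Kelley's formula gives T̂ = 0.522·59.4 + 0.478·44.31 = 31.0068 + 21.18018 = 52.187.

52.19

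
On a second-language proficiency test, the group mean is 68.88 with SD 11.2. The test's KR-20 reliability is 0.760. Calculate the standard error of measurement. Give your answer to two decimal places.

SEM = SD · √(1 − ρ) = 11.2 × √0.240 = 11.2 × 0.4899 = 5.487

5.49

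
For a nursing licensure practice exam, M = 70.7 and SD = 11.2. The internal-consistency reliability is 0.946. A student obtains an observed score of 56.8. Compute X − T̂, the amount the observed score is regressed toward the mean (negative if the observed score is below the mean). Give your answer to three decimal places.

-0.751

Weight the observed score by reliability and the mean by (1 − reliability): T̂ = 0.946·56.8 + 0.054·70.7 = 53.7328 + 3.8178 = 57.55060.
X − T̂ = 56.8 − 57.5506 = -0.7506 → -0.751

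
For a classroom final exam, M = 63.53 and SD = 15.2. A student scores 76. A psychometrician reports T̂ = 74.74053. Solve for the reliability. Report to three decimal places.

0.899

T̂ = ρX + (1 − ρ)μ  ⇒  T̂ − μ = ρ(X − μ)
ρ = (T̂ − μ)/(X − μ) = (74.74053 − 63.53) / (76 − 63.53) = 11.21053 / 12.47 = 0.89900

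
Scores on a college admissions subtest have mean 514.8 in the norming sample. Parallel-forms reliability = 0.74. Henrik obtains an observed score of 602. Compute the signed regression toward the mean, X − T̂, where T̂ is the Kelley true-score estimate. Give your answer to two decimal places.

Regress the observed score toward the mean by the unreliability: T̂ = 0.74·602 + 0.26·514.8 = 445.48 + 133.848 = 579.3280.
X − T̂ = 602 − 579.328 = 22.672 → 22.67

22.67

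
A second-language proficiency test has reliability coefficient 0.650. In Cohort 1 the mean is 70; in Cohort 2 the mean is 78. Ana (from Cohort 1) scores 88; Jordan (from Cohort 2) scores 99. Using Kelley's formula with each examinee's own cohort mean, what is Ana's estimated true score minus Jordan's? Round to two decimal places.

-9.95

T̂_Ana = 0.650(88) + 0.350(70) = 81.7000
T̂_Jordan = 0.650(99) + 0.350(78) = 91.6500
Difference = 81.7000 − 91.6500 = -9.9500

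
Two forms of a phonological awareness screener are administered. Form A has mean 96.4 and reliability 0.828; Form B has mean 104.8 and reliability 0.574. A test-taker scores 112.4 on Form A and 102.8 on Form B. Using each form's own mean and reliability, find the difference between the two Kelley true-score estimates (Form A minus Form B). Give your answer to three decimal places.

5.996

T̂_A = 0.828(112.4) + 0.172(96.4) = 109.64800
T̂_B = 0.574(102.8) + 0.426(104.8) = 103.65200
T̂_A − T̂_B = 5.99600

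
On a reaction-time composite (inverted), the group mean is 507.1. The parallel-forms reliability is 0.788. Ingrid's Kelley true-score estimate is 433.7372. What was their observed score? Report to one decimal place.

T̂ = ρX + (1 − ρ)μ  ⇒  X = (T̂ − (1 − ρ)μ) / ρ
X = (433.7372 − 0.212 × 507.1) / 0.788 = (433.7372 − 107.5052) / 0.788 = 326.2320 / 0.788 = 414.000

414.0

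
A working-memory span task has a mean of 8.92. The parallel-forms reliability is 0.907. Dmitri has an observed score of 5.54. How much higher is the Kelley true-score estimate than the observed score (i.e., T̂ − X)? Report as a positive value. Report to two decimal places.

0.31

T̂ = ρX + (1 − ρ)μ
  = 0.907 × 5.54 + 0.093 × 8.92
  = 5.02478 + 0.82956
  = 5.8543
  ≈ 5.854
T̂ − X = 5.854 − 5.54 = 0.314 → 0.31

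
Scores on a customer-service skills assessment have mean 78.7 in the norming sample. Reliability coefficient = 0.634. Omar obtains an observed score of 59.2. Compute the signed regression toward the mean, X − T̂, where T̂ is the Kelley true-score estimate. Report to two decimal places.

-7.14

T̂ = 0.634(59.2) + 0.366(78.7) = 37.5328 + 28.8042 = 66.3370 → 66.337
X − T̂ = 59.2 − 66.337 = -7.137 → -7.14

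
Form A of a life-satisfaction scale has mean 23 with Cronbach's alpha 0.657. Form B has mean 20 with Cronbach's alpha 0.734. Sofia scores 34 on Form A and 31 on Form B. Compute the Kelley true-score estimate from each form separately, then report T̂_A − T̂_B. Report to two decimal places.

2.15

T̂_A = 0.657(34) + 0.343(23) = 30.2270
T̂_B = 0.734(31) + 0.266(20) = 28.0740
T̂_A − T̂_B = 2.1530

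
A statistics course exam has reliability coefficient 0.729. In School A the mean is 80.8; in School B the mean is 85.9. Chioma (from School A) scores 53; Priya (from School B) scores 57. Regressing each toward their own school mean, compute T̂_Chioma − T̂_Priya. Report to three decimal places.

T̂_Chioma = 0.729(53) + 0.271(80.8) = 60.53380
T̂_Priya = 0.729(57) + 0.271(85.9) = 64.83190
Difference = 60.53380 − 64.83190 = -4.29810

-4.298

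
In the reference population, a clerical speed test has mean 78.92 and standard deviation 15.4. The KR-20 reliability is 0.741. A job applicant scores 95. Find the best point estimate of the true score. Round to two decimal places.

90.84

T̂ = 0.741(95) + 0.259(78.92) = 70.395 + 20.44028 = 90.835 → 90.84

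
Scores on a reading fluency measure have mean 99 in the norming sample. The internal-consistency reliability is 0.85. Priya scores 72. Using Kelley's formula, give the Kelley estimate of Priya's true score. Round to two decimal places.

Kelley's formula gives T̂ = 0.85·72 + 0.15·99 = 61.20 + 14.85 = 76.050.

76.05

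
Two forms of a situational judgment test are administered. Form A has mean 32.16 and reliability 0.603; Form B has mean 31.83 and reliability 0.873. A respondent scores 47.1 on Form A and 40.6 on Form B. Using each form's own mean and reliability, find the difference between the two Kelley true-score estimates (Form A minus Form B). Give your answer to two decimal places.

1.68

T̂_A = 0.603(47.1) + 0.397(32.16) = 41.1688
T̂_B = 0.873(40.6) + 0.127(31.83) = 39.4862
T̂_A − T̂_B = 1.6826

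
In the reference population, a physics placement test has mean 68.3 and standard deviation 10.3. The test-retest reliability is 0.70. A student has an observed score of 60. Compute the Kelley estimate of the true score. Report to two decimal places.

T̂ = 0.70(60) + 0.30(68.3) = 42.00 + 20.490 = 62.490 → 62.49

62.49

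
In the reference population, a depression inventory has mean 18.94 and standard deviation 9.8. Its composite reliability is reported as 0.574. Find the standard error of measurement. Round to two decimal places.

SEM = SD · √(1 − ρ) = 9.8 × √0.426 = 9.8 × 0.6527 = 6.396

6.40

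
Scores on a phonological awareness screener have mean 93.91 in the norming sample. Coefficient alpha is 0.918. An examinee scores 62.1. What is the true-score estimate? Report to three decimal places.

64.708

Regress the observed score toward the mean by the unreliability: T̂ = 0.918·62.1 + 0.082·93.91 = 57.0078 + 7.70062 = 64.7084.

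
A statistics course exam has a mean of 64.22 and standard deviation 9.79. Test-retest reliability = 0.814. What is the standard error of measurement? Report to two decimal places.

SEM = SD · √(1 − ρ) = 9.79 × √0.186 = 9.79 × 0.4313 = 4.222

4.22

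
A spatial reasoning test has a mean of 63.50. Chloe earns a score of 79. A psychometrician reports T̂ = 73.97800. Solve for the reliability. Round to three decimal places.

0.676

T̂ = ρX + (1 − ρ)μ  ⇒  T̂ − μ = ρ(X − μ)
ρ = (T̂ − μ)/(X − μ) = (73.97800 − 63.50) / (79 − 63.50) = 10.47800 / 15.50 = 0.67600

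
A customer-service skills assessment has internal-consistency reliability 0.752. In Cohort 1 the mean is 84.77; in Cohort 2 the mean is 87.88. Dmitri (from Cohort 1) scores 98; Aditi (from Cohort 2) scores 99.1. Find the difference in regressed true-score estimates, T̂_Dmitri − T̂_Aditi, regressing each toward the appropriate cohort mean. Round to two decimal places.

T̂_Dmitri = 0.752(98) + 0.248(84.77) = 94.7190
T̂_Aditi = 0.752(99.1) + 0.248(87.88) = 96.3174
Difference = 94.7190 − 96.3174 = -1.5985

-1.60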